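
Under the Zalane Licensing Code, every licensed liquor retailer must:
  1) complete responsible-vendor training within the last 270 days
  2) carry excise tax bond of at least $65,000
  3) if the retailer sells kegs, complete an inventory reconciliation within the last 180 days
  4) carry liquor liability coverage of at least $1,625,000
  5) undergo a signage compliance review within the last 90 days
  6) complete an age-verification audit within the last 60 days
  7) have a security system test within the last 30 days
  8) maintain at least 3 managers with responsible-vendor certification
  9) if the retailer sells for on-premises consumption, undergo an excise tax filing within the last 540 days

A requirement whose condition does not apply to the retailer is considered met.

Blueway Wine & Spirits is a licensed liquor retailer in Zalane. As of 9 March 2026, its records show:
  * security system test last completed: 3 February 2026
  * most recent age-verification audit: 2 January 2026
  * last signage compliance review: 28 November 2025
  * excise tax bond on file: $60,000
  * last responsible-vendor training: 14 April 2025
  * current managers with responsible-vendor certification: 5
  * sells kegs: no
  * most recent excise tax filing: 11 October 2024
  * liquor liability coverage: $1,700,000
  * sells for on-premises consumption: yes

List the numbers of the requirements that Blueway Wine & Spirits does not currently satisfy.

1, 2, 5, 6, 7

1. responsible-vendor training 329 days ago vs limit 270 → not met
2. excise tax bond $60,000 < $65,000 → not met
3. condition 'sells kegs' does not hold → requirement n/a → met
4. liquor liability coverage $1,700,000 ≥ $1,625,000 → met
5. signage compliance review 101 days ago vs limit 90 → not met
6. age-verification audit 66 days ago vs limit 60 → not met
7. security system test 34 days ago vs limit 30 → not met
8. managers with responsible-vendor certification 5 ≥ 3 → met
9. condition 'sells for on-premises consumption' holds; excise tax filing 514 days ago vs limit 540 → met
Not met: 1, 2, 5, 6, 7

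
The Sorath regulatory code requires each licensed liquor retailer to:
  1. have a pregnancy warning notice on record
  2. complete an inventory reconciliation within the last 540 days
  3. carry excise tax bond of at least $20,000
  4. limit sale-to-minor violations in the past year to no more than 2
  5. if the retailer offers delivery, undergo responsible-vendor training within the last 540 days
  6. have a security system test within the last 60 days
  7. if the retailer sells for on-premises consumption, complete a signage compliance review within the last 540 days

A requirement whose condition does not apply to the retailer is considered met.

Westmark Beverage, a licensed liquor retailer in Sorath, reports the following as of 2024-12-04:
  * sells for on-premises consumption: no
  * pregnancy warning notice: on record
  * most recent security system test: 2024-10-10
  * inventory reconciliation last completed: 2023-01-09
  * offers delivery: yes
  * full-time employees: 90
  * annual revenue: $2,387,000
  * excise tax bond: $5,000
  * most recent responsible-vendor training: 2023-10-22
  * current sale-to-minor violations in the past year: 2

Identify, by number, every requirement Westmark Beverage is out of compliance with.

1. pregnancy warning notice present → met
2. inventory reconciliation 695 days ago vs limit 540 → not met
3. excise tax bond $5,000 < $20,000 → not met
4. sale-to-minor violations in the past year 2 ≤ 2 → met
5. condition 'offers delivery' holds; responsible-vendor training 409 days ago vs limit 540 → met
6. security system test 55 days ago vs limit 60 → met
7. condition 'sells for on-premises consumption' does not hold → requirement n/a → met
Not met: 2, 3

2, 3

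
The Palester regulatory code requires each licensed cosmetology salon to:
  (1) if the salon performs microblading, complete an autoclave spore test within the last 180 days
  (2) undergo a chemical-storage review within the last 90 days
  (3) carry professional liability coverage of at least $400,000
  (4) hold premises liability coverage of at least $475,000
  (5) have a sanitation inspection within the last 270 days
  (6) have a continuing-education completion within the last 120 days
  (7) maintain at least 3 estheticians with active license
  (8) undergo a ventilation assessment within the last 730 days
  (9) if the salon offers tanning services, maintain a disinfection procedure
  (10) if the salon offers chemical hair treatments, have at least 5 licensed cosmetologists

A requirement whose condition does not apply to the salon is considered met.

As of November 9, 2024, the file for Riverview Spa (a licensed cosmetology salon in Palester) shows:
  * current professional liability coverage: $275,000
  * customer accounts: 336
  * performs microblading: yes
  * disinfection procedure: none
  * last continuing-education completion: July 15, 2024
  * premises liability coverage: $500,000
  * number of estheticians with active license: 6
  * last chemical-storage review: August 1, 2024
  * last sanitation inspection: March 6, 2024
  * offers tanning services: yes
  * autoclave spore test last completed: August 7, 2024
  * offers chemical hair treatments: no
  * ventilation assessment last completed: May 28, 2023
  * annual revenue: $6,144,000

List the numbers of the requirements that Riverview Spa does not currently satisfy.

2, 3, 9

1. condition 'performs microblading' holds; autoclave spore test 94 days ago vs limit 180 → met
2. chemical-storage review 100 days ago vs limit 90 → not met
3. professional liability coverage $275,000 < $400,000 → not met
4. premises liability coverage $500,000 ≥ $475,000 → met
5. sanitation inspection 248 days ago vs limit 270 → met
6. continuing-education completion 117 days ago vs limit 120 → met
7. estheticians with active license 6 ≥ 3 → met
8. ventilation assessment 531 days ago vs limit 730 → met
9. condition 'offers tanning services' holds; disinfection procedure absent → not met
10. condition 'offers chemical hair treatments' does not hold → requirement n/a → met
Not met: 2, 3, 9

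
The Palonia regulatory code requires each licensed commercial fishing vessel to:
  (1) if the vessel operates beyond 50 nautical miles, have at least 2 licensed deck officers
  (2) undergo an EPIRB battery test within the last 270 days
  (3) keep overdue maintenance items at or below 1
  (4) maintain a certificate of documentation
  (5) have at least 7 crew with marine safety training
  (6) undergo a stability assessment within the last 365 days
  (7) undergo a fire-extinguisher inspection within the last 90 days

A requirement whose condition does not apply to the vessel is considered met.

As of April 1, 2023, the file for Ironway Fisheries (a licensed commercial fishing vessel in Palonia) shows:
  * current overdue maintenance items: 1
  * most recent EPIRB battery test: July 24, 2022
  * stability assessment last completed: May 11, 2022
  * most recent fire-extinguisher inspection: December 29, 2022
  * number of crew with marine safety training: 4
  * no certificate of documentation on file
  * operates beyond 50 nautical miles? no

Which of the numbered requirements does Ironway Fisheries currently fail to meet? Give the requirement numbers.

1. condition 'operates beyond 50 nautical miles' does not hold → requirement n/a → met
2. EPIRB battery test 251 days ago vs limit 270 → met
3. overdue maintenance items 1 ≤ 1 → met
4. certificate of documentation absent → not met
5. crew with marine safety training 4 < 7 → not met
6. stability assessment 325 days ago vs limit 365 → met
7. fire-extinguisher inspection 93 days ago vs limit 90 → not met
Not met: 4, 5, 7

4, 5, 7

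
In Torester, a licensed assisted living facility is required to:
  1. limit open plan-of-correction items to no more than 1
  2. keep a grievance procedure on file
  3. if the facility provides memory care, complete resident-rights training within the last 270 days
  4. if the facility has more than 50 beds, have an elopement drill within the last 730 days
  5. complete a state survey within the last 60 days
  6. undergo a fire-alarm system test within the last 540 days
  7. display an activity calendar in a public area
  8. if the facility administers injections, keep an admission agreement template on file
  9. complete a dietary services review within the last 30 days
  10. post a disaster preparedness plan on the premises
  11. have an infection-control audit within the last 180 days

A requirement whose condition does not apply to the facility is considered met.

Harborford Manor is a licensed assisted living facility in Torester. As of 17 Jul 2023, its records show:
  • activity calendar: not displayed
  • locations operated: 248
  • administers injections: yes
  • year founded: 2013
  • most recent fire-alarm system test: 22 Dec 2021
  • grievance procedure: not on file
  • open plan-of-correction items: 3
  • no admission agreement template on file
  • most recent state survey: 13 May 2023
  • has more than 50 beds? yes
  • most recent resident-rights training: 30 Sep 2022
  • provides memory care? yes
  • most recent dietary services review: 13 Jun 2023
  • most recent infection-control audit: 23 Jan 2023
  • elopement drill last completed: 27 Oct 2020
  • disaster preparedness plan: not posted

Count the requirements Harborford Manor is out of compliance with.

1. open plan-of-correction items 3 > 1 → not met
2. grievance procedure absent → not met
3. condition 'provides memory care' holds; resident-rights training 290 days ago vs limit 270 → not met
4. condition 'has more than 50 beds' holds; elopement drill 993 days ago vs limit 730 → not met
5. state survey 65 days ago vs limit 60 → not met
6. fire-alarm system test 572 days ago vs limit 540 → not met
7. activity calendar absent → not met
8. condition 'administers injections' holds; admission agreement template absent → not met
9. dietary services review 34 days ago vs limit 30 → not met
10. disaster preparedness plan absent → not met
11. infection-control audit 175 days ago vs limit 180 → met
Not met: 10 of 11

10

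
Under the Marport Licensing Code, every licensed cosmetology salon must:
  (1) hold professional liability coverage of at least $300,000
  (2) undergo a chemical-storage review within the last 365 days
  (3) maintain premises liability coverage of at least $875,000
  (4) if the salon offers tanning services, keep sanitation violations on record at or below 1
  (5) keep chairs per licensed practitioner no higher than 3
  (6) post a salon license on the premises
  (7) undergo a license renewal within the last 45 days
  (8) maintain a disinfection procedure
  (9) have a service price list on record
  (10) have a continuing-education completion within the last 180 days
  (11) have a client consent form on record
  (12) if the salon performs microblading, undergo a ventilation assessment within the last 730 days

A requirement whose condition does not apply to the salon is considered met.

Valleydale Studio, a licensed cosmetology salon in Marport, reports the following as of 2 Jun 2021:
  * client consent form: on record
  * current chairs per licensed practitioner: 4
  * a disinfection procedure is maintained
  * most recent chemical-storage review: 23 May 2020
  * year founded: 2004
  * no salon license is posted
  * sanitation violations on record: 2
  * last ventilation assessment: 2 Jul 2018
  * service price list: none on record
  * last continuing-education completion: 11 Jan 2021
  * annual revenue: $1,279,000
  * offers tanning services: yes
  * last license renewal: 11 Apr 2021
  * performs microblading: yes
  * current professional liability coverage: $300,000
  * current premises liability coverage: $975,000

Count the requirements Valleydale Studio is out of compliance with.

1. professional liability coverage $300,000 ≥ $300,000 → met
2. chemical-storage review 375 days ago vs limit 365 → not met
3. premises liability coverage $975,000 ≥ $875,000 → met
4. condition 'offers tanning services' holds; sanitation violations on record 2 > 1 → not met
5. chairs per licensed practitioner 4 > 3 → not met
6. salon license absent → not met
7. license renewal 52 days ago vs limit 45 → not met
8. disinfection procedure present → met
9. service price list absent → not met
10. continuing-education completion 142 days ago vs limit 180 → met
11. client consent form present → met
12. condition 'performs microblading' holds; ventilation assessment 1066 days ago vs limit 730 → not met
Not met: 7 of 12

7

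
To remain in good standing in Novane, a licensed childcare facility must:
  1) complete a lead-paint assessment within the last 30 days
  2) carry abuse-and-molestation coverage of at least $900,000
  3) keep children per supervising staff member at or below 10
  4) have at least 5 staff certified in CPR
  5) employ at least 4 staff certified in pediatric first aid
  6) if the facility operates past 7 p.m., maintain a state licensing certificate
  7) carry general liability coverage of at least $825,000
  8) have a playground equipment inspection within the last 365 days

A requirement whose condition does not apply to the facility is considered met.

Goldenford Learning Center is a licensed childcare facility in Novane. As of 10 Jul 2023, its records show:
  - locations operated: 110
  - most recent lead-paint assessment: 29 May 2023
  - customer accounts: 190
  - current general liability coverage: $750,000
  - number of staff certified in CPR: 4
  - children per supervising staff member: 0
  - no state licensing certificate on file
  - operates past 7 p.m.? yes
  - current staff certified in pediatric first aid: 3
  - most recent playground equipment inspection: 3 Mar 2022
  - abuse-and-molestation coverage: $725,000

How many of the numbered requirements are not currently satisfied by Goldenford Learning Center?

7

1. lead-paint assessment 42 days ago vs limit 30 → not met
2. abuse-and-molestation coverage $725,000 < $900,000 → not met
3. children per supervising staff member 0 ≤ 10 → met
4. staff certified in CPR 4 < 5 → not met
5. staff certified in pediatric first aid 3 < 4 → not met
6. condition 'operates past 7 p.m.' holds; state licensing certificate absent → not met
7. general liability coverage $750,000 < $825,000 → not met
8. playground equipment inspection 494 days ago vs limit 365 → not met
Not met: 7 of 8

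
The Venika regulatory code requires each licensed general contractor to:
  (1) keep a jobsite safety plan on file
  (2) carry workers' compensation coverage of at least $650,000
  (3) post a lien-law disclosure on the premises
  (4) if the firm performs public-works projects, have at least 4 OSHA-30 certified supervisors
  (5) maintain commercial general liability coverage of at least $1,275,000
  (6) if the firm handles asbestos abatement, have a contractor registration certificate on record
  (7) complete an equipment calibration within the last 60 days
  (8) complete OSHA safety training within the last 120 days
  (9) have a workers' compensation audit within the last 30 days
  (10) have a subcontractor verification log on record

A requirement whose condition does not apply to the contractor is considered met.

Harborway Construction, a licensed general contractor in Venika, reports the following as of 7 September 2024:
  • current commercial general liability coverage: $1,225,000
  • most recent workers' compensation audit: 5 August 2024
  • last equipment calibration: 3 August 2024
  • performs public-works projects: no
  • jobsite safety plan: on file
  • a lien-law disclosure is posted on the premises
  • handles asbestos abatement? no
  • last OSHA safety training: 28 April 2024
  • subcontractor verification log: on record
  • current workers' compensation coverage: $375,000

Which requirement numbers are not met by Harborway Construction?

2, 5, 8, 9

1. jobsite safety plan present → met
2. workers' compensation coverage $375,000 < $650,000 → not met
3. lien-law disclosure present → met
4. condition 'performs public-works projects' does not hold → requirement n/a → met
5. commercial general liability coverage $1,225,000 < $1,275,000 → not met
6. condition 'handles asbestos abatement' does not hold → requirement n/a → met
7. equipment calibration 35 days ago vs limit 60 → met
8. OSHA safety training 132 days ago vs limit 120 → not met
9. workers' compensation audit 33 days ago vs limit 30 → not met
10. subcontractor verification log present → met
Not met: 2, 5, 8, 9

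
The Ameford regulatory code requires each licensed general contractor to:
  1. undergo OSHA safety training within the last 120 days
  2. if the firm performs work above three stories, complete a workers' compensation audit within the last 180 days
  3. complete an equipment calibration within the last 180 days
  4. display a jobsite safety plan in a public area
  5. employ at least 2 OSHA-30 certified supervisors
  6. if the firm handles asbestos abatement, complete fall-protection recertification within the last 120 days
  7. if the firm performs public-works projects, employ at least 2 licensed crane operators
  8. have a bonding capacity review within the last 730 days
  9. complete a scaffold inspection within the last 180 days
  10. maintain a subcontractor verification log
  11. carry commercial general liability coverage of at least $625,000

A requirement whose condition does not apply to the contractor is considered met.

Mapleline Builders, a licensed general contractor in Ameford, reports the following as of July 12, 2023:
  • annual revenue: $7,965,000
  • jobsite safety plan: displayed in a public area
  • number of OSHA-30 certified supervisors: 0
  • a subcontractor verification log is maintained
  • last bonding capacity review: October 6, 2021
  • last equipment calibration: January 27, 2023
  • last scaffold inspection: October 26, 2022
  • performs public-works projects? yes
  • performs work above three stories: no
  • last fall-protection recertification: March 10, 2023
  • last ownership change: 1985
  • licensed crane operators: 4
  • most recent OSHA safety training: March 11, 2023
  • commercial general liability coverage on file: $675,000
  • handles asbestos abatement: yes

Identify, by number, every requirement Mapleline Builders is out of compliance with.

1. OSHA safety training 123 days ago vs limit 120 → not met
2. condition 'performs work above three stories' does not hold → requirement n/a → met
3. equipment calibration 166 days ago vs limit 180 → met
4. jobsite safety plan present → met
5. OSHA-30 certified supervisors 0 < 2 → not met
6. condition 'handles asbestos abatement' holds; fall-protection recertification 124 days ago vs limit 120 → not met
7. condition 'performs public-works projects' holds; licensed crane operators 4 ≥ 2 → met
8. bonding capacity review 644 days ago vs limit 730 → met
9. scaffold inspection 259 days ago vs limit 180 → not met
10. subcontractor verification log present → met
11. commercial general liability coverage $675,000 ≥ $625,000 → met
Not met: 1, 5, 6, 9

1, 5, 6, 9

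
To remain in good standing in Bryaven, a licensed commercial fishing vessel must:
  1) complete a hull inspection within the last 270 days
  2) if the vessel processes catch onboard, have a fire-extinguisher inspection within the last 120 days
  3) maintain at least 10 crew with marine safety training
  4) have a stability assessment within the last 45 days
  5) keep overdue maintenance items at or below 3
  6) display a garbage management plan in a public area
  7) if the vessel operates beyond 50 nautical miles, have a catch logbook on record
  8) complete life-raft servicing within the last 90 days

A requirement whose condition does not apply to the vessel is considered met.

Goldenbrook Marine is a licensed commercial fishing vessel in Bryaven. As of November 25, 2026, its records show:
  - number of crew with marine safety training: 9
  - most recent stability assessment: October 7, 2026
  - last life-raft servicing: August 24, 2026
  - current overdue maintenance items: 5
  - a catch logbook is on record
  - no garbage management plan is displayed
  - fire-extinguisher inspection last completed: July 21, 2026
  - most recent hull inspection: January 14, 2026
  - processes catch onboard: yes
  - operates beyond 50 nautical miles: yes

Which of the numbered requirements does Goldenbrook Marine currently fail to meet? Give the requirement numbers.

1. hull inspection 315 days ago vs limit 270 → not met
2. condition 'processes catch onboard' holds; fire-extinguisher inspection 127 days ago vs limit 120 → not met
3. crew with marine safety training 9 < 10 → not met
4. stability assessment 49 days ago vs limit 45 → not met
5. overdue maintenance items 5 > 3 → not met
6. garbage management plan absent → not met
7. condition 'operates beyond 50 nautical miles' holds; catch logbook present → met
8. life-raft servicing 93 days ago vs limit 90 → not met
Not met: 1, 2, 3, 4, 5, 6, 8

1, 2, 3, 4, 5, 6, 8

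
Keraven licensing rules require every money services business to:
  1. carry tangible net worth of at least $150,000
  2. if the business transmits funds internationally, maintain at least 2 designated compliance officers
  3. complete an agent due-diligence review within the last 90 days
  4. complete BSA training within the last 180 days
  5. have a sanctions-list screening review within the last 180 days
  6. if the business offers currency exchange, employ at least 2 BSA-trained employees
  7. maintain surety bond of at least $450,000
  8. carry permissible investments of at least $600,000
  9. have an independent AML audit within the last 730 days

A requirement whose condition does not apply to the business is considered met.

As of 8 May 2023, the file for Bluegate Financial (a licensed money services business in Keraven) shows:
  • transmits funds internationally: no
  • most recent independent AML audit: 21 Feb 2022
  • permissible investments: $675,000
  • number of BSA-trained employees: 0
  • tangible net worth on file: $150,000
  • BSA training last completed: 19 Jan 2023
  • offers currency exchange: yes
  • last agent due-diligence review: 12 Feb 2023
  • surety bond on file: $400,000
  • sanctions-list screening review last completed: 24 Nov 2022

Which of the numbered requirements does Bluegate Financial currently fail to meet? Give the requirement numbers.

1. tangible net worth $150,000 ≥ $150,000 → met
2. condition 'transmits funds internationally' does not hold → requirement n/a → met
3. agent due-diligence review 85 days ago vs limit 90 → met
4. BSA training 109 days ago vs limit 180 → met
5. sanctions-list screening review 165 days ago vs limit 180 → met
6. condition 'offers currency exchange' holds; BSA-trained employees 0 < 2 → not met
7. surety bond $400,000 < $450,000 → not met
8. permissible investments $675,000 ≥ $600,000 → met
9. independent AML audit 441 days ago vs limit 730 → met
Not met: 6, 7

6, 7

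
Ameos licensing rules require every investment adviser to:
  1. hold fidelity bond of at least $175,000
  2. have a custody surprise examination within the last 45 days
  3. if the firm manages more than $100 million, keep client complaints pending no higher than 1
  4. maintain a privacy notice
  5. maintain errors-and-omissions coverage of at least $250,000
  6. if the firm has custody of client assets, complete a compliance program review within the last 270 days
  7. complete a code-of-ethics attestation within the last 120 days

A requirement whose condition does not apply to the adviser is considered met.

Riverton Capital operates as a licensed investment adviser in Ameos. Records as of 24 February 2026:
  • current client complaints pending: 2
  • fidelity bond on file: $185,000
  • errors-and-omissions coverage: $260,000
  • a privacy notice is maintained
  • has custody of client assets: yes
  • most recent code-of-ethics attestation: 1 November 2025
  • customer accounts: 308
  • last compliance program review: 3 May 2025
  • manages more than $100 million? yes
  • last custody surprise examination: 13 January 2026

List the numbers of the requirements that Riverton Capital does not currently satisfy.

3, 6

1. fidelity bond $185,000 ≥ $175,000 → met
2. custody surprise examination 42 days ago vs limit 45 → met
3. condition 'manages more than $100 million' holds; client complaints pending 2 > 1 → not met
4. privacy notice present → met
5. errors-and-omissions coverage $260,000 ≥ $250,000 → met
6. condition 'has custody of client assets' holds; compliance program review 297 days ago vs limit 270 → not met
7. code-of-ethics attestation 115 days ago vs limit 120 → met
Not met: 3, 6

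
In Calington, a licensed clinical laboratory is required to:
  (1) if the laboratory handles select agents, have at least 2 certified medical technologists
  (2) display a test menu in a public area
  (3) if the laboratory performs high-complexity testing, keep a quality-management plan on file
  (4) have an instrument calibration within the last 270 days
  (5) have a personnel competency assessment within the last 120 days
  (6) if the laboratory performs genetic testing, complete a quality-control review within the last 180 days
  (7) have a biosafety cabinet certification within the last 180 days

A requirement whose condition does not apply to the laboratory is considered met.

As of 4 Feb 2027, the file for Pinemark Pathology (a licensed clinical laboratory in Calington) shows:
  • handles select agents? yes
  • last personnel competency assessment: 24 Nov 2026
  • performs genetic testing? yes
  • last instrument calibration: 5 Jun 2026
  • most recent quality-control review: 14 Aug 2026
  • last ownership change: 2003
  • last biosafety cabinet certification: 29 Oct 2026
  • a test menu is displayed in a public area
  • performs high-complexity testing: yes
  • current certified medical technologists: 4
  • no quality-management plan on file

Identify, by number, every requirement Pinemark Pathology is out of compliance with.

1. condition 'handles select agents' holds; certified medical technologists 4 ≥ 2 → met
2. test menu present → met
3. condition 'performs high-complexity testing' holds; quality-management plan absent → not met
4. instrument calibration 244 days ago vs limit 270 → met
5. personnel competency assessment 72 days ago vs limit 120 → met
6. condition 'performs genetic testing' holds; quality-control review 174 days ago vs limit 180 → met
7. biosafety cabinet certification 98 days ago vs limit 180 → met
Not met: 3

3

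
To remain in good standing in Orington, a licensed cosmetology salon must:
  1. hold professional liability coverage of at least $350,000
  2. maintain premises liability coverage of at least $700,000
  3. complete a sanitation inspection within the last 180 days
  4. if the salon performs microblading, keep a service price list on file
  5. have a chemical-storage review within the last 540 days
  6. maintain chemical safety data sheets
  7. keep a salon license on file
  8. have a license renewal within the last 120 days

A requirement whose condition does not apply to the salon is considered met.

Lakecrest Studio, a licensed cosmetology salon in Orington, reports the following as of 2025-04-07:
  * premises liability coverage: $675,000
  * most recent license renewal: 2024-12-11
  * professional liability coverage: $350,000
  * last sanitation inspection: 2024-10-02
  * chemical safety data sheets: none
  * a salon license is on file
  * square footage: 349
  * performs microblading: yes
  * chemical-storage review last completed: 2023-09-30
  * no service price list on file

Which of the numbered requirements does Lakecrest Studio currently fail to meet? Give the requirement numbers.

1. professional liability coverage $350,000 ≥ $350,000 → met
2. premises liability coverage $675,000 < $700,000 → not met
3. sanitation inspection 187 days ago vs limit 180 → not met
4. condition 'performs microblading' holds; service price list absent → not met
5. chemical-storage review 555 days ago vs limit 540 → not met
6. chemical safety data sheets absent → not met
7. salon license present → met
8. license renewal 117 days ago vs limit 120 → met
Not met: 2, 3, 4, 5, 6

2, 3, 4, 5, 6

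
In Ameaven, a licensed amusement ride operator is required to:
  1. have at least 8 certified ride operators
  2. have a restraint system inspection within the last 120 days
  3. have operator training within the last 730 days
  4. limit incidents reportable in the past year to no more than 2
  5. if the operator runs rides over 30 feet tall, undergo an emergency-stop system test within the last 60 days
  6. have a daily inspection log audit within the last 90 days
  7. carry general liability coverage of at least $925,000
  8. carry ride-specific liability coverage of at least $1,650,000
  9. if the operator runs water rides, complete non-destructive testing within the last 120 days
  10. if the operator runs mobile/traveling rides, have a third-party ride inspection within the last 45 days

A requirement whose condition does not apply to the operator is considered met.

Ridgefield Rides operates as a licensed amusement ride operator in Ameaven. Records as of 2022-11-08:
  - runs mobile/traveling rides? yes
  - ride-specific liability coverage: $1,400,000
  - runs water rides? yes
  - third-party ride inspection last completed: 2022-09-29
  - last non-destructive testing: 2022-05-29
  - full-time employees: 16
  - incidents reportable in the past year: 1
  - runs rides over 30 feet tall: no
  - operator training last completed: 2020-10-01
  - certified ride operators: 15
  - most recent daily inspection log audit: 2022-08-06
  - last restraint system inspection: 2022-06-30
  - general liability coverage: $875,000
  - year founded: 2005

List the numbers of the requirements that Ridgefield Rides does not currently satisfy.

1. certified ride operators 15 ≥ 8 → met
2. restraint system inspection 131 days ago vs limit 120 → not met
3. operator training 768 days ago vs limit 730 → not met
4. incidents reportable in the past year 1 ≤ 2 → met
5. condition 'runs rides over 30 feet tall' does not hold → requirement n/a → met
6. daily inspection log audit 94 days ago vs limit 90 → not met
7. general liability coverage $875,000 < $925,000 → not met
8. ride-specific liability coverage $1,400,000 < $1,650,000 → not met
9. condition 'runs water rides' holds; non-destructive testing 163 days ago vs limit 120 → not met
10. condition 'runs mobile/traveling rides' holds; third-party ride inspection 40 days ago vs limit 45 → met
Not met: 2, 3, 6, 7, 8, 9

2, 3, 6, 7, 8, 9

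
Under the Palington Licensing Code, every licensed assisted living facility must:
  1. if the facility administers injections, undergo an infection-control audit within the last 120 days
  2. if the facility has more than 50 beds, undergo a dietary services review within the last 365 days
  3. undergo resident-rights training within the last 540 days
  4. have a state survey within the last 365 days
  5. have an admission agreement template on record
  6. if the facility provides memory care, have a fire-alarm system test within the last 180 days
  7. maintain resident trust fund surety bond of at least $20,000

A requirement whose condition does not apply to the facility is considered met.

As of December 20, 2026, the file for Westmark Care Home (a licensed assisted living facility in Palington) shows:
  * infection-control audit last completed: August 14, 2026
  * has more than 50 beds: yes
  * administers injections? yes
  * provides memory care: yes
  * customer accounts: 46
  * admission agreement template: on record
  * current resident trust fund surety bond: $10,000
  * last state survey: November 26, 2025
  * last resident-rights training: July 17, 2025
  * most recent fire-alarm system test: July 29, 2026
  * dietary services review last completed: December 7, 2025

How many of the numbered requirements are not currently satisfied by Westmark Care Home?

4

1. condition 'administers injections' holds; infection-control audit 128 days ago vs limit 120 → not met
2. condition 'has more than 50 beds' holds; dietary services review 378 days ago vs limit 365 → not met
3. resident-rights training 521 days ago vs limit 540 → met
4. state survey 389 days ago vs limit 365 → not met
5. admission agreement template present → met
6. condition 'provides memory care' holds; fire-alarm system test 144 days ago vs limit 180 → met
7. resident trust fund surety bond $10,000 < $20,000 → not met
Not met: 4 of 7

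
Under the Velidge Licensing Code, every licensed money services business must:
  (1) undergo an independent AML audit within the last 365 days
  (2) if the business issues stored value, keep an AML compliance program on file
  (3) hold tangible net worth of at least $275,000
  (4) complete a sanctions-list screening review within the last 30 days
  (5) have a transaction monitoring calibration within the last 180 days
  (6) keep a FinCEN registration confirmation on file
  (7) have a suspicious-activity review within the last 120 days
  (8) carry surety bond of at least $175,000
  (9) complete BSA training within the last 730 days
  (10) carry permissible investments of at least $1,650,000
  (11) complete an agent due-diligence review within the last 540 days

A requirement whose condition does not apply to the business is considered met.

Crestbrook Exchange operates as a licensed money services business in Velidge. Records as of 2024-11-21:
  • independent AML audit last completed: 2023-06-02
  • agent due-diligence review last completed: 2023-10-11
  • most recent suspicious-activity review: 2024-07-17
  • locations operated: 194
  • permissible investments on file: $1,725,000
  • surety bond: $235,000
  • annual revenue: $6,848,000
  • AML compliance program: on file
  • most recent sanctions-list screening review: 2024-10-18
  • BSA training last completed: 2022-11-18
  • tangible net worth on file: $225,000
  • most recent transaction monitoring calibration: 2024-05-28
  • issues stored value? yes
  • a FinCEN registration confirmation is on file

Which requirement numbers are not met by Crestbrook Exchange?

1, 3, 4, 7, 9

1. independent AML audit 538 days ago vs limit 365 → not met
2. condition 'issues stored value' holds; AML compliance program present → met
3. tangible net worth $225,000 < $275,000 → not met
4. sanctions-list screening review 34 days ago vs limit 30 → not met
5. transaction monitoring calibration 177 days ago vs limit 180 → met
6. FinCEN registration confirmation present → met
7. suspicious-activity review 127 days ago vs limit 120 → not met
8. surety bond $235,000 ≥ $175,000 → met
9. BSA training 734 days ago vs limit 730 → not met
10. permissible investments $1,725,000 ≥ $1,650,000 → met
11. agent due-diligence review 407 days ago vs limit 540 → met
Not met: 1, 3, 4, 7, 9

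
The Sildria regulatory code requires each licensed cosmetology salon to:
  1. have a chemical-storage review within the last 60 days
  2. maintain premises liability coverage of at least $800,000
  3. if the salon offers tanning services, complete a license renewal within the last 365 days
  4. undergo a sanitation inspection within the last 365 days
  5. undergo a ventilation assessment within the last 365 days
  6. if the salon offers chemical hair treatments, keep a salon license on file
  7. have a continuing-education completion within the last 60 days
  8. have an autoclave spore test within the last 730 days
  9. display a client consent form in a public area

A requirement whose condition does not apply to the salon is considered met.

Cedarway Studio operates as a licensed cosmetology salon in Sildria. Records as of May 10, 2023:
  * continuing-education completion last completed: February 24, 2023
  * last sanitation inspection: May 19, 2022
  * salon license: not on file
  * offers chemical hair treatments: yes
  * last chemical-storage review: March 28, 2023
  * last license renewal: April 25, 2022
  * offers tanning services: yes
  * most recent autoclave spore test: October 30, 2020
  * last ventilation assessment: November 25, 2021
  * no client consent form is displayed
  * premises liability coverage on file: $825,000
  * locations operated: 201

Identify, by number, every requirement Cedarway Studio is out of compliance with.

3, 5, 6, 7, 8, 9

1. chemical-storage review 43 days ago vs limit 60 → met
2. premises liability coverage $825,000 ≥ $800,000 → met
3. condition 'offers tanning services' holds; license renewal 380 days ago vs limit 365 → not met
4. sanitation inspection 356 days ago vs limit 365 → met
5. ventilation assessment 531 days ago vs limit 365 → not met
6. condition 'offers chemical hair treatments' holds; salon license absent → not met
7. continuing-education completion 75 days ago vs limit 60 → not met
8. autoclave spore test 922 days ago vs limit 730 → not met
9. client consent form absent → not met
Not met: 3, 5, 6, 7, 8, 9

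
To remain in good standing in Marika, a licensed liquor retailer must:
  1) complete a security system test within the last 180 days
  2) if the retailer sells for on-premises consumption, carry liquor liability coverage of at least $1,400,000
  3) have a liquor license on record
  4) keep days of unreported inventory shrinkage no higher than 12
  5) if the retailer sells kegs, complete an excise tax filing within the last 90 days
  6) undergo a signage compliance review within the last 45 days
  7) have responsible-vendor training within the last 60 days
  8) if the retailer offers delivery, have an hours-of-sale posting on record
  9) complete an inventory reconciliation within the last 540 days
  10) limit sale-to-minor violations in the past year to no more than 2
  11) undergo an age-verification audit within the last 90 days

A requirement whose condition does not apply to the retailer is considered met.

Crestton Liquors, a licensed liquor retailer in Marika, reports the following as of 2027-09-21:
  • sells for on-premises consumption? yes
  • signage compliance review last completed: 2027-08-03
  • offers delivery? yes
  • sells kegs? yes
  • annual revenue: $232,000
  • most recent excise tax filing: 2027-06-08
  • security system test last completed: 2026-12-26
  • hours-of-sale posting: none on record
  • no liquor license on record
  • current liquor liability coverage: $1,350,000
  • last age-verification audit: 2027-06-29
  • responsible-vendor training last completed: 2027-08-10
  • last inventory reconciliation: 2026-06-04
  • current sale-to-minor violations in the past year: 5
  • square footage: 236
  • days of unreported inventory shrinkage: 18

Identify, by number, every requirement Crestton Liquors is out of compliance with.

1, 2, 3, 4, 5, 6, 8, 10

1. security system test 269 days ago vs limit 180 → not met
2. condition 'sells for on-premises consumption' holds; liquor liability coverage $1,350,000 < $1,400,000 → not met
3. liquor license absent → not met
4. days of unreported inventory shrinkage 18 > 12 → not met
5. condition 'sells kegs' holds; excise tax filing 105 days ago vs limit 90 → not met
6. signage compliance review 49 days ago vs limit 45 → not met
7. responsible-vendor training 42 days ago vs limit 60 → met
8. condition 'offers delivery' holds; hours-of-sale posting absent → not met
9. inventory reconciliation 474 days ago vs limit 540 → met
10. sale-to-minor violations in the past year 5 > 2 → not met
11. age-verification audit 84 days ago vs limit 90 → met
Not met: 1, 2, 3, 4, 5, 6, 8, 10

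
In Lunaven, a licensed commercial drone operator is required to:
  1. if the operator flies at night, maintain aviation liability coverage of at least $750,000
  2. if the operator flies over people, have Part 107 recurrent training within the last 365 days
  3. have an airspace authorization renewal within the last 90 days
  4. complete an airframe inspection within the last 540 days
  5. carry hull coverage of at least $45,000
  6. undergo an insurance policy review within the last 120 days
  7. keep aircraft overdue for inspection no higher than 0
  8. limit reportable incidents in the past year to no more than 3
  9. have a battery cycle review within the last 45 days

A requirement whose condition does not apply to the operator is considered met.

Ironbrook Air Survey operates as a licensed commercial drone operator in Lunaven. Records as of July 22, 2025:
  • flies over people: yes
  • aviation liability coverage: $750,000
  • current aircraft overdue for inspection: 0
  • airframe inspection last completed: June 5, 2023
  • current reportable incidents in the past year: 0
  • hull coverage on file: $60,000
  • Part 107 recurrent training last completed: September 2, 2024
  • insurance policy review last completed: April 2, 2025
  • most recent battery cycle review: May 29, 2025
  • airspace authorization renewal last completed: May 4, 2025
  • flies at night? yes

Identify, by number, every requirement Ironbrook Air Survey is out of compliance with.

1. condition 'flies at night' holds; aviation liability coverage $750,000 ≥ $750,000 → met
2. condition 'flies over people' holds; Part 107 recurrent training 323 days ago vs limit 365 → met
3. airspace authorization renewal 79 days ago vs limit 90 → met
4. airframe inspection 778 days ago vs limit 540 → not met
5. hull coverage $60,000 ≥ $45,000 → met
6. insurance policy review 111 days ago vs limit 120 → met
7. aircraft overdue for inspection 0 ≤ 0 → met
8. reportable incidents in the past year 0 ≤ 3 → met
9. battery cycle review 54 days ago vs limit 45 → not met
Not met: 4, 9

4, 9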